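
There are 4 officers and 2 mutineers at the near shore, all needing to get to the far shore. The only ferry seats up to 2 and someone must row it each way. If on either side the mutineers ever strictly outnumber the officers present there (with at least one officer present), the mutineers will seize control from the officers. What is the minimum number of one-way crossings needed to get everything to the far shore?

9

Counting alone: each trip to the far shore takes at most 2 across and each return brings at least 1 back, so after t trips out (and t−1 returns) at most 2t − (t−1) of the 6 are across; that first reaches 6 at t = 5, so at least 9 crossings are needed.
The plan below uses exactly 9 crossings, so it is optimal:
1. 2 mutineers → the far shore.  (the near shore: 4O 0M; the far shore: 0O 2M)
2. 1 mutineer ← the near shore.  (the near shore: 4O 1M; the far shore: 0O 1M)
3. 2 officers → the far shore.  (the near shore: 2O 1M; the far shore: 2O 1M)
4. 1 mutineer ← the near shore.  (the near shore: 2O 2M; the far shore: 2O 0M)
5. 2 mutineers → the far shore.  (the near shore: 2O 0M; the far shore: 2O 2M)
6. 1 mutineer ← the near shore.  (the near shore: 2O 1M; the far shore: 2O 1M)
7. 1 officer and 1 mutineer → the far shore.  (the near shore: 1O 0M; the far shore: 3O 2M)
8. 1 mutineer ← the near shore.  (the near shore: 1O 1M; the far shore: 3O 1M)
9. 1 officer and 1 mutineer → the far shore.  (the near shore: 0O 0M; the far shore: 4O 2M)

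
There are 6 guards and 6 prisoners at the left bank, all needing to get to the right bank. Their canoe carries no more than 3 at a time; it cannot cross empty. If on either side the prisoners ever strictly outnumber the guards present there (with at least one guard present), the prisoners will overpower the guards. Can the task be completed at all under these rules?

Following every safe sequence of crossings from the start, the most of the 12 that can be at the right bank as the canoe arrives there on crossings 1, 3, 5 is 3, 5, 6 respectively; the best ever achieved is 6 of 12.
From crossing 7 on, no configuration arises that was not already reachable earlier: only 17 distinct safe configurations (who is on which side, and where the canoe is) can ever be reached, none of them has everyone across, and every continuation just revisits them. They are: 0 guards + 0 prisoners across (canoe back at the start); 0 guards + 1 prisoner across (canoe there); 0 guards + 1 prisoner across (canoe back at the start); 0 guards + 2 prisoners across (canoe there); 0 guards + 2 prisoners across (canoe back at the start); 0 guards + 3 prisoners across (canoe there); 0 guards + 3 prisoners across (canoe back at the start); 0 guards + 4 prisoners across (canoe there); 0 guards + 4 prisoners across (canoe back at the start); 0 guards + 5 prisoners across (canoe there); 0 guards + 5 prisoners across (canoe back at the start); 0 guards + 6 prisoners across (canoe there); 1 guard + 1 prisoner across (canoe there); 1 guard + 1 prisoner across (canoe back at the start); 2 guards + 2 prisoners across (canoe there); 2 guards + 2 prisoners across (canoe back at the start); 3 guards + 3 prisoners across (canoe there). So no valid plan exists.

No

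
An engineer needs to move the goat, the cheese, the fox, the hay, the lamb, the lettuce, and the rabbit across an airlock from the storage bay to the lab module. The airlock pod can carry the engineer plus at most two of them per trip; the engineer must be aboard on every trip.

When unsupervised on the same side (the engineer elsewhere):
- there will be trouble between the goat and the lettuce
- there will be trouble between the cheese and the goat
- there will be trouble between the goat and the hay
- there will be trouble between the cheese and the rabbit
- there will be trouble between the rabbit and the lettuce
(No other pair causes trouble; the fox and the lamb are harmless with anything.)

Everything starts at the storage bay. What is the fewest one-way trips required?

9

Counting alone: the engineer can take at most 2 across per trip to the lab module, so moving all 7 needs at least 4 loaded trips out, with a return between consecutive ones — at least 7 crossings.
The safety rule pushes this higher. Following every safe sequence of crossings, the most of the 7 that can be at the lab module as the airlock pod arrives there on crossing 7 is 6 — never all 7.
So no plan with fewer than 9 crossings exists, and this one achieves 9:
1. Engineer goes to the lab module with the goat and the rabbit.
2. Engineer goes back to the storage bay alone.
3. Engineer goes to the lab module with the cheese.
4. Engineer goes back to the storage bay with the goat and the rabbit.
5. Engineer goes to the lab module with the hay and the lettuce.
6. Engineer goes back to the storage bay alone.
7. Engineer goes to the lab module with the fox and the lamb.
8. Engineer goes back to the storage bay alone.
9. Engineer goes to the lab module with the goat and the rabbit.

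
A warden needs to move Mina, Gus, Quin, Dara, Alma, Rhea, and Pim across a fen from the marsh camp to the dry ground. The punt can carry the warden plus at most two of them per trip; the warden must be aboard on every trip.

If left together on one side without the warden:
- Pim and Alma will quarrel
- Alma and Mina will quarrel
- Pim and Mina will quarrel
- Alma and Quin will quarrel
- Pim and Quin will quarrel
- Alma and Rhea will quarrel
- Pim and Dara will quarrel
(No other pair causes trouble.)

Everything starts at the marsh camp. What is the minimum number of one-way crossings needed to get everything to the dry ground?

11

Counting alone: the warden can take at most 2 across per trip to the dry ground, so moving all 7 needs at least 4 loaded trips out, with a return between consecutive ones — at least 7 crossings.
The safety rule pushes this higher. Following every safe sequence of crossings, the most of the 7 that can be at the dry ground as the punt arrives there on crossings 7, 9 is 5, 6 respectively — never all 7.
So no plan with fewer than 11 crossings exists, and this one achieves 11:
1. Warden goes to the dry ground with Alma and Pim.
2. Warden goes back to the marsh camp with Alma.
3. Warden goes to the dry ground with Alma and Gus.
4. Warden goes back to the marsh camp with Alma.
5. Warden goes to the dry ground with Alma and Dara.
6. Warden goes back to the marsh camp with Pim.
7. Warden goes to the dry ground with Mina and Quin.
8. Warden goes back to the marsh camp with Alma.
9. Warden goes to the dry ground with Alma and Rhea.
10. Warden goes back to the marsh camp with Alma.
11. Warden goes to the dry ground with Alma and Pim.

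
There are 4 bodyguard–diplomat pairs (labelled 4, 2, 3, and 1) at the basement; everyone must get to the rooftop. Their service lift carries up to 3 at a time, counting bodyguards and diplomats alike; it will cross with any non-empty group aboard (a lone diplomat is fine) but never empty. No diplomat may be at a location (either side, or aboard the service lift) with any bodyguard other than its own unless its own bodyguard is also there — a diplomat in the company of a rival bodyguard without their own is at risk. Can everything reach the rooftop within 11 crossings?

Yes

Yes — this plan uses 9 crossings (≤ 11):
1. bodyguard 4 and diplomat 4 cross → the rooftop.
2. bodyguard 4 crosses ← the basement.
3. bodyguard 2, bodyguard 4, and diplomat 2 cross → the rooftop.
4. bodyguard 4 and diplomat 4 cross ← the basement.
5. bodyguard 1, bodyguard 3, and bodyguard 4 cross → the rooftop.
6. diplomat 2 crosses ← the basement.
7. diplomat 2 and diplomat 4 cross → the rooftop.
8. diplomat 4 crosses ← the basement.
9. diplomat 1, diplomat 3, and diplomat 4 cross → the rooftop.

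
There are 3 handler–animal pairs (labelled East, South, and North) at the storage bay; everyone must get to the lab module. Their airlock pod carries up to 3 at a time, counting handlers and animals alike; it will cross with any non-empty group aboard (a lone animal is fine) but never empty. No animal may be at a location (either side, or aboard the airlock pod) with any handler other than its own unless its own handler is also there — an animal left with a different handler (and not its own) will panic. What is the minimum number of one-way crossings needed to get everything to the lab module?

5

Counting alone: each trip to the lab module takes at most 3 across and each return brings at least 1 back, so after t trips out (and t−1 returns) at most 3t − (t−1) of the 6 are across; that first reaches 6 at t = 3, so at least 5 crossings are needed.
The plan below uses exactly 5 crossings, so it is optimal:
1. animal East and handler East cross → the lab module.
2. handler East crosses ← the storage bay.
3. handler East, handler North, and handler South cross → the lab module.
4. animal East crosses ← the storage bay.
5. animal East, animal North, and animal South cross → the lab module.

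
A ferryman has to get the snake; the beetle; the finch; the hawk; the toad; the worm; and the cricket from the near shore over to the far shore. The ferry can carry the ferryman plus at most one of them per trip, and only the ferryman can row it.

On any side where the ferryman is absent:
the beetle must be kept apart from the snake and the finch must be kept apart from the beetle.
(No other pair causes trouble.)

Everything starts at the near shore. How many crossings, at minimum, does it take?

15

Counting alone: the ferryman can take at most 1 across per trip to the far shore, so moving all 7 needs at least 7 loaded trips out, with a return between consecutive ones — at least 13 crossings.
The safety rule pushes this higher. Following every safe sequence of crossings, the most of the 7 that can be at the far shore as the ferry arrives there on crossing 13 is 6 — never all 7.
So no plan with fewer than 15 crossings exists, and this one achieves 15:
1. Ferryman goes to the far shore with the beetle.  [the near shore: the cricket, the finch, the hawk, the snake, the toad, the worm | the far shore: the beetle]
2. Ferryman goes back to the near shore alone.  [the near shore: the cricket, the finch, the hawk, the snake, the toad, the worm | the far shore: the beetle]
3. Ferryman goes to the far shore with the snake.  [the near shore: the cricket, the finch, the hawk, the toad, the worm | the far shore: the beetle, the snake]
4. Ferryman goes back to the near shore with the beetle.  [the near shore: the beetle, the cricket, the finch, the hawk, the toad, the worm | the far shore: the snake]
5. Ferryman goes to the far shore with the finch.  [the near shore: the beetle, the cricket, the hawk, the toad, the worm | the far shore: the finch, the snake]
6. Ferryman goes back to the near shore alone.  [the near shore: the beetle, the cricket, the hawk, the toad, the worm | the far shore: the finch, the snake]
7. Ferryman goes to the far shore with the hawk.  [the near shore: the beetle, the cricket, the toad, the worm | the far shore: the finch, the hawk, the snake]
8. Ferryman goes back to the near shore alone.  [the near shore: the beetle, the cricket, the toad, the worm | the far shore: the finch, the hawk, the snake]
9. Ferryman goes to the far shore with the toad.  [the near shore: the beetle, the cricket, the worm | the far shore: the finch, the hawk, the snake, the toad]
10. Ferryman goes back to the near shore alone.  [the near shore: the beetle, the cricket, the worm | the far shore: the finch, the hawk, the snake, the toad]
11. Ferryman goes to the far shore with the worm.  [the near shore: the beetle, the cricket | the far shore: the finch, the hawk, the snake, the toad, the worm]
12. Ferryman goes back to the near shore alone.  [the near shore: the beetle, the cricket | the far shore: the finch, the hawk, the snake, the toad, the worm]
13. Ferryman goes to the far shore with the cricket.  [the near shore: the beetle | the far shore: the cricket, the finch, the hawk, the snake, the toad, the worm]
14. Ferryman goes back to the near shore alone.  [the near shore: the beetle | the far shore: the cricket, the finch, the hawk, the snake, the toad, the worm]
15. Ferryman goes to the far shore with the beetle.  [the near shore: — | the far shore: the beetle, the cricket, the finch, the hawk, the snake, the toad, the worm]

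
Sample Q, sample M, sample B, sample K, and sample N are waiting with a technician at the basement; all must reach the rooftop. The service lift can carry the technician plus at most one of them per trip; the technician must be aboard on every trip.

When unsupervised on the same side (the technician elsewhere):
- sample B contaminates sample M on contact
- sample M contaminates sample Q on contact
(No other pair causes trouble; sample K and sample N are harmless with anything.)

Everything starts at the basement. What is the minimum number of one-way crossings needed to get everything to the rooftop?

11

Counting alone: the technician can take at most 1 across per trip to the rooftop, so moving all 5 needs at least 5 loaded trips out, with a return between consecutive ones — at least 9 crossings.
The safety rule pushes this higher. Following every safe sequence of crossings, the most of the 5 that can be at the rooftop as the service lift arrives there on crossing 9 is 4 — never all 5.
So no plan with fewer than 11 crossings exists, and this one achieves 11:
1. Technician goes to the rooftop with sample M.  [the basement: sample B, sample K, sample N, sample Q | the rooftop: sample M]
2. Technician goes back to the basement alone.  [the basement: sample B, sample K, sample N, sample Q | the rooftop: sample M]
3. Technician goes to the rooftop with sample Q.  [the basement: sample B, sample K, sample N | the rooftop: sample M, sample Q]
4. Technician goes back to the basement with sample M.  [the basement: sample B, sample K, sample M, sample N | the rooftop: sample Q]
5. Technician goes to the rooftop with sample B.  [the basement: sample K, sample M, sample N | the rooftop: sample B, sample Q]
6. Technician goes back to the basement alone.  [the basement: sample K, sample M, sample N | the rooftop: sample B, sample Q]
7. Technician goes to the rooftop with sample K.  [the basement: sample M, sample N | the rooftop: sample B, sample K, sample Q]
8. Technician goes back to the basement alone.  [the basement: sample M, sample N | the rooftop: sample B, sample K, sample Q]
9. Technician goes to the rooftop with sample N.  [the basement: sample M | the rooftop: sample B, sample K, sample N, sample Q]
10. Technician goes back to the basement alone.  [the basement: sample M | the rooftop: sample B, sample K, sample N, sample Q]
11. Technician goes to the rooftop with sample M.  [the basement: — | the rooftop: sample B, sample K, sample M, sample N, sample Q]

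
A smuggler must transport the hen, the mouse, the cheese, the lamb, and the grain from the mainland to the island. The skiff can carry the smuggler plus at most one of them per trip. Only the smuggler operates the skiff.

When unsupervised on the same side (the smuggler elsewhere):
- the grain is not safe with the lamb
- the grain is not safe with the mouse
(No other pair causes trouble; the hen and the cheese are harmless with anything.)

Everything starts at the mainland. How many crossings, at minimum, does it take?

11

Counting alone: the smuggler can take at most 1 across per trip to the island, so moving all 5 needs at least 5 loaded trips out, with a return between consecutive ones — at least 9 crossings.
The safety rule pushes this higher. Following every safe sequence of crossings, the most of the 5 that can be at the island as the skiff arrives there on crossing 9 is 4 — never all 5.
So no plan with fewer than 11 crossings exists, and this one achieves 11:
1. Smuggler goes to the island with the grain.
2. Smuggler goes back to the mainland alone.
3. Smuggler goes to the island with the hen.
4. Smuggler goes back to the mainland alone.
5. Smuggler goes to the island with the mouse.
6. Smuggler goes back to the mainland with the grain.
7. Smuggler goes to the island with the lamb.
8. Smuggler goes back to the mainland alone.
9. Smuggler goes to the island with the cheese.
10. Smuggler goes back to the mainland alone.
11. Smuggler goes to the island with the grain.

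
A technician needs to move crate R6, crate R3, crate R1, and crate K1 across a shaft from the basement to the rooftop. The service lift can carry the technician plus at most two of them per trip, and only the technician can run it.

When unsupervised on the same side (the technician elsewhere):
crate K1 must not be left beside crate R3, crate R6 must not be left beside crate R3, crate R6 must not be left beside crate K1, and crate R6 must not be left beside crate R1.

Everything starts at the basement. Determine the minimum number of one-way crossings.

5

Counting alone: the technician can take at most 2 across per trip to the rooftop, so moving all 4 needs at least 2 loaded trips out, with a return between consecutive ones — at least 3 crossings.
The safety rule pushes this higher. Following every safe sequence of crossings, the most of the 4 that can be at the rooftop as the service lift arrives there on crossing 3 is 3 — never all 4.
So no plan with fewer than 5 crossings exists, and this one achieves 5:
1. Technician goes to the rooftop with crate R3 and crate R6.
2. Technician goes back to the basement with crate R6.
3. Technician goes to the rooftop with crate R1 and crate R6.
4. Technician goes back to the basement with crate R6.
5. Technician goes to the rooftop with crate K1 and crate R6.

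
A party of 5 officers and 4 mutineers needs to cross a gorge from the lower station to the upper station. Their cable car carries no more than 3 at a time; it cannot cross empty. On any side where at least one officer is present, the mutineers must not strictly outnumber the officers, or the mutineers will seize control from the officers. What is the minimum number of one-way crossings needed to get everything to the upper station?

7

Counting alone: each trip to the upper station takes at most 3 across and each return brings at least 1 back, so after t trips out (and t−1 returns) at most 3t − (t−1) of the 9 are across; that first reaches 9 at t = 4, so at least 7 crossings are needed.
The plan below uses exactly 7 crossings, so it is optimal:
1. 3 mutineers → the upper station.  (the lower station: 5O 1M; the upper station: 0O 3M)
2. 1 mutineer ← the lower station.  (the lower station: 5O 2M; the upper station: 0O 2M)
3. 3 officers → the upper station.  (the lower station: 2O 2M; the upper station: 3O 2M)
4. 1 officer ← the lower station.  (the lower station: 3O 2M; the upper station: 2O 2M)
5. 2 officers and 1 mutineer → the upper station.  (the lower station: 1O 1M; the upper station: 4O 3M)
6. 1 officer ← the lower station.  (the lower station: 2O 1M; the upper station: 3O 3M)
7. 2 officers and 1 mutineer → the upper station.  (the lower station: 0O 0M; the upper station: 5O 4M)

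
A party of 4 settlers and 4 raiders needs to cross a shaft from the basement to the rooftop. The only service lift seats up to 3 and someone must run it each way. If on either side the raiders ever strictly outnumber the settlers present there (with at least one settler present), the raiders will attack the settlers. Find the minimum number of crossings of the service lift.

9

Counting alone: each trip to the rooftop takes at most 3 across and each return brings at least 1 back, so after t trips out (and t−1 returns) at most 3t − (t−1) of the 8 are across; that first reaches 8 at t = 4, so at least 7 crossings are needed.
The safety rule pushes this higher. Following every safe sequence of crossings, the most of the 8 that can be at the rooftop as the service lift arrives there on crossing 7 is 7 — never all 8.
So no plan with fewer than 9 crossings exists, and this one achieves 9:
1. 2 raiders → the rooftop.  (the basement: 4S 2R; the rooftop: 0S 2R)
2. 1 raider ← the basement.  (the basement: 4S 3R; the rooftop: 0S 1R)
3. 3 raiders → the rooftop.  (the basement: 4S 0R; the rooftop: 0S 4R)
4. 1 raider ← the basement.  (the basement: 4S 1R; the rooftop: 0S 3R)
5. 3 settlers → the rooftop.  (the basement: 1S 1R; the rooftop: 3S 3R)
6. 1 settler and 1 raider ← the basement.  (the basement: 2S 2R; the rooftop: 2S 2R)
7. 2 settlers → the rooftop.  (the basement: 0S 2R; the rooftop: 4S 2R)
8. 1 raider ← the basement.  (the basement: 0S 3R; the rooftop: 4S 1R)
9. 3 raiders → the rooftop.  (the basement: 0S 0R; the rooftop: 4S 4R)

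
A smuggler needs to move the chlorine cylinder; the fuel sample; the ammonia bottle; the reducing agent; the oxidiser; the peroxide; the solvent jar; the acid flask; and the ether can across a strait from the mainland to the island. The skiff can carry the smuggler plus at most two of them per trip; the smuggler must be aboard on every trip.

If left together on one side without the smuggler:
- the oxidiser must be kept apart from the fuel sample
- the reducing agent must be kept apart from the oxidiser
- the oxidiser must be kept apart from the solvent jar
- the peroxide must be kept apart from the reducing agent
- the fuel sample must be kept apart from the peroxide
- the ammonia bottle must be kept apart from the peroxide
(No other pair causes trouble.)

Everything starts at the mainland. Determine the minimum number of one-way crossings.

11

Counting alone: the smuggler can take at most 2 across per trip to the island, so moving all 9 needs at least 5 loaded trips out, with a return between consecutive ones — at least 9 crossings.
The safety rule pushes this higher. Following every safe sequence of crossings, the most of the 9 that can be at the island as the skiff arrives there on crossing 9 is 8 — never all 9.
So no plan with fewer than 11 crossings exists, and this one achieves 11:
1. Smuggler goes to the island with the oxidiser and the peroxide.  [the mainland: the acid flask, the ammonia bottle, the chlorine cylinder, the ether can, the fuel sample, the reducing agent, the solvent jar | the island: the oxidiser, the peroxide]
2. Smuggler goes back to the mainland alone.  [the mainland: the acid flask, the ammonia bottle, the chlorine cylinder, the ether can, the fuel sample, the reducing agent, the solvent jar | the island: the oxidiser, the peroxide]
3. Smuggler goes to the island with the chlorine cylinder.  [the mainland: the acid flask, the ammonia bottle, the ether can, the fuel sample, the reducing agent, the solvent jar | the island: the chlorine cylinder, the oxidiser, the peroxide]
4. Smuggler goes back to the mainland alone.  [the mainland: the acid flask, the ammonia bottle, the ether can, the fuel sample, the reducing agent, the solvent jar | the island: the chlorine cylinder, the oxidiser, the peroxide]
5. Smuggler goes to the island with the ammonia bottle and the fuel sample.  [the mainland: the acid flask, the ether can, the reducing agent, the solvent jar | the island: the ammonia bottle, the chlorine cylinder, the fuel sample, the oxidiser, the peroxide]
6. Smuggler goes back to the mainland with the oxidiser and the peroxide.  [the mainland: the acid flask, the ether can, the oxidiser, the peroxide, the reducing agent, the solvent jar | the island: the ammonia bottle, the chlorine cylinder, the fuel sample]
7. Smuggler goes to the island with the reducing agent and the solvent jar.  [the mainland: the acid flask, the ether can, the oxidiser, the peroxide | the island: the ammonia bottle, the chlorine cylinder, the fuel sample, the reducing agent, the solvent jar]
8. Smuggler goes back to the mainland alone.  [the mainland: the acid flask, the ether can, the oxidiser, the peroxide | the island: the ammonia bottle, the chlorine cylinder, the fuel sample, the reducing agent, the solvent jar]
9. Smuggler goes to the island with the acid flask and the ether can.  [the mainland: the oxidiser, the peroxide | the island: the acid flask, the ammonia bottle, the chlorine cylinder, the ether can, the fuel sample, the reducing agent, the solvent jar]
10. Smuggler goes back to the mainland alone.  [the mainland: the oxidiser, the peroxide | the island: the acid flask, the ammonia bottle, the chlorine cylinder, the ether can, the fuel sample, the reducing agent, the solvent jar]
11. Smuggler goes to the island with the oxidiser and the peroxide.  [the mainland: — | the island: the acid flask, the ammonia bottle, the chlorine cylinder, the ether can, the fuel sample, the oxidiser, the peroxide, the reducing agent, the solvent jar]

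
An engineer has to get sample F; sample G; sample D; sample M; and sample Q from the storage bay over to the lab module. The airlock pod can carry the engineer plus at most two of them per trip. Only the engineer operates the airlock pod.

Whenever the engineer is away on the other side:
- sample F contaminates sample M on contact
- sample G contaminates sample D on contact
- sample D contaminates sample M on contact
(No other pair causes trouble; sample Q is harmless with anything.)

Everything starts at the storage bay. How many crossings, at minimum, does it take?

5

Counting alone: the engineer can take at most 2 across per trip to the lab module, so moving all 5 needs at least 3 loaded trips out, with a return between consecutive ones — at least 5 crossings.
The plan below uses exactly 5 crossings, so it is optimal:
1. Engineer goes to the lab module with sample D and sample F.  [the storage bay: sample G, sample M, sample Q | the lab module: sample D, sample F]
2. Engineer goes back to the storage bay alone.  [the storage bay: sample G, sample M, sample Q | the lab module: sample D, sample F]
3. Engineer goes to the lab module with sample Q.  [the storage bay: sample G, sample M | the lab module: sample D, sample F, sample Q]
4. Engineer goes back to the storage bay alone.  [the storage bay: sample G, sample M | the lab module: sample D, sample F, sample Q]
5. Engineer goes to the lab module with sample G and sample M.  [the storage bay: — | the lab module: sample D, sample F, sample G, sample M, sample Q]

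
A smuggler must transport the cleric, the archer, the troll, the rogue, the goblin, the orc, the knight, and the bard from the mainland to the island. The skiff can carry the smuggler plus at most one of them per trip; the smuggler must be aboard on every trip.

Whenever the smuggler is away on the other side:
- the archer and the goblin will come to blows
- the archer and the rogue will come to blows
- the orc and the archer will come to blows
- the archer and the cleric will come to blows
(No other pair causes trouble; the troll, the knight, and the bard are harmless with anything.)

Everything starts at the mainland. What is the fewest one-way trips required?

impossible

Following every safe sequence of crossings from the start, the most of the 8 that can be at the island as the skiff arrives there on crossings 1, 3, 5, 7, 9 is 1, 2, 3, 4, 5 respectively; the best ever achieved is 5 of 8.
From crossing 11 on, no configuration arises that was not already reachable earlier: only 88 distinct safe configurations (who is on which side, and where the skiff is) can ever be reached, none of them has everyone across, and every continuation just revisits them. So no valid plan exists.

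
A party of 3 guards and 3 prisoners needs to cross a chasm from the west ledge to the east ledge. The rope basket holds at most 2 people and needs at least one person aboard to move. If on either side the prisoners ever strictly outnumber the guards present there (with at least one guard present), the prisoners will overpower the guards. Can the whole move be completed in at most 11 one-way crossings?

Yes — this plan uses 11 crossings (≤ 11):
1. 2 prisoners → the east ledge.  (the west ledge: 3G 1P; the east ledge: 0G 2P)
2. 1 prisoner ← the west ledge.  (the west ledge: 3G 2P; the east ledge: 0G 1P)
3. 2 prisoners → the east ledge.  (the west ledge: 3G 0P; the east ledge: 0G 3P)
4. 1 prisoner ← the west ledge.  (the west ledge: 3G 1P; the east ledge: 0G 2P)
5. 2 guards → the east ledge.  (the west ledge: 1G 1P; the east ledge: 2G 2P)
6. 1 guard and 1 prisoner ← the west ledge.  (the west ledge: 2G 2P; the east ledge: 1G 1P)
7. 2 guards → the east ledge.  (the west ledge: 0G 2P; the east ledge: 3G 1P)
8. 1 prisoner ← the west ledge.  (the west ledge: 0G 3P; the east ledge: 3G 0P)
9. 2 prisoners → the east ledge.  (the west ledge: 0G 1P; the east ledge: 3G 2P)
10. 1 prisoner ← the west ledge.  (the west ledge: 0G 2P; the east ledge: 3G 1P)
11. 2 prisoners → the east ledge.  (the west ledge: 0G 0P; the east ledge: 3G 3P)

Yes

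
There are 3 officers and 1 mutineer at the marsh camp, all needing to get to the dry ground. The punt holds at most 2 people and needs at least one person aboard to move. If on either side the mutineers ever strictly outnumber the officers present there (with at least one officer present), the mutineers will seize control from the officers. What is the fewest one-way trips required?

5

Counting alone: each trip to the dry ground takes at most 2 across and each return brings at least 1 back, so after t trips out (and t−1 returns) at most 2t − (t−1) of the 4 are across; that first reaches 4 at t = 3, so at least 5 crossings are needed.
The plan below uses exactly 5 crossings, so it is optimal:
1. 1 officer and 1 mutineer → the dry ground.  (the marsh camp: 2O 0M; the dry ground: 1O 1M)
2. 1 mutineer ← the marsh camp.  (the marsh camp: 2O 1M; the dry ground: 1O 0M)
3. 1 officer and 1 mutineer → the dry ground.  (the marsh camp: 1O 0M; the dry ground: 2O 1M)
4. 1 mutineer ← the marsh camp.  (the marsh camp: 1O 1M; the dry ground: 2O 0M)
5. 1 officer and 1 mutineer → the dry ground.  (the marsh camp: 0O 0M; the dry ground: 3O 1M)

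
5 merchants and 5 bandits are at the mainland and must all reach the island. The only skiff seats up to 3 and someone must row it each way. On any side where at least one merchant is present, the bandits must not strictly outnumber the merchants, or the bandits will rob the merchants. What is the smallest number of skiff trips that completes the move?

Counting alone: each trip to the island takes at most 3 across and each return brings at least 1 back, so after t trips out (and t−1 returns) at most 3t − (t−1) of the 10 are across; that first reaches 10 at t = 5, so at least 9 crossings are needed.
The safety rule pushes this higher. Following every safe sequence of crossings, the most of the 10 that can be at the island as the skiff arrives there on crossing 9 is 9 — never all 10.
So no plan with fewer than 11 crossings exists, and this one achieves 11:
1. 2 bandits → the island.  (the mainland: 5M 3B; the island: 0M 2B)
2. 1 bandit ← the mainland.  (the mainland: 5M 4B; the island: 0M 1B)
3. 3 bandits → the island.  (the mainland: 5M 1B; the island: 0M 4B)
4. 1 bandit ← the mainland.  (the mainland: 5M 2B; the island: 0M 3B)
5. 3 merchants → the island.  (the mainland: 2M 2B; the island: 3M 3B)
6. 1 merchant and 1 bandit ← the mainland.  (the mainland: 3M 3B; the island: 2M 2B)
7. 3 merchants → the island.  (the mainland: 0M 3B; the island: 5M 2B)
8. 1 bandit ← the mainland.  (the mainland: 0M 4B; the island: 5M 1B)
9. 2 bandits → the island.  (the mainland: 0M 2B; the island: 5M 3B)
10. 1 bandit ← the mainland.  (the mainland: 0M 3B; the island: 5M 2B)
11. 3 bandits → the island.  (the mainland: 0M 0B; the island: 5M 5B)

11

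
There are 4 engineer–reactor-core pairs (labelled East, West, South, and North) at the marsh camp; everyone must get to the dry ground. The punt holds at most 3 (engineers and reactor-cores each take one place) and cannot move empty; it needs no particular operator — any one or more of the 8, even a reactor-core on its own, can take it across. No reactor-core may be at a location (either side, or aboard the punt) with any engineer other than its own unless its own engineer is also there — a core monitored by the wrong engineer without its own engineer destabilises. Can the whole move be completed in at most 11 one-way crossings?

Yes — this plan uses 9 crossings (≤ 11):
1. engineer East and reactor-core East cross → the dry ground.
2. engineer East crosses ← the marsh camp.
3. engineer East, engineer West, and reactor-core West cross → the dry ground.
4. engineer East and reactor-core East cross ← the marsh camp.
5. engineer East, engineer North, and engineer South cross → the dry ground.
6. reactor-core West crosses ← the marsh camp.
7. reactor-core East and reactor-core West cross → the dry ground.
8. reactor-core East crosses ← the marsh camp.
9. reactor-core East, reactor-core North, and reactor-core South cross → the dry ground.

Yes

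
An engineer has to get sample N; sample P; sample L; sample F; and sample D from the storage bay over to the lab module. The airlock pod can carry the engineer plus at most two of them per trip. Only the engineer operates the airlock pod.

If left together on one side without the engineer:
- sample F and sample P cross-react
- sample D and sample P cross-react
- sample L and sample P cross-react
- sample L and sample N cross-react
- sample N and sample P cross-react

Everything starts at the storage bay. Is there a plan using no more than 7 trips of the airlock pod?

Yes

Yes — this plan uses 7 crossings (≤ 7):
1. Engineer goes to the lab module with sample N and sample P.  [the storage bay: sample D, sample F, sample L | the lab module: sample N, sample P]
2. Engineer goes back to the storage bay with sample N.  [the storage bay: sample D, sample F, sample L, sample N | the lab module: sample P]
3. Engineer goes to the lab module with sample F and sample N.  [the storage bay: sample D, sample L | the lab module: sample F, sample N, sample P]
4. Engineer goes back to the storage bay with sample P.  [the storage bay: sample D, sample L, sample P | the lab module: sample F, sample N]
5. Engineer goes to the lab module with sample D and sample P.  [the storage bay: sample L | the lab module: sample D, sample F, sample N, sample P]
6. Engineer goes back to the storage bay with sample P.  [the storage bay: sample L, sample P | the lab module: sample D, sample F, sample N]
7. Engineer goes to the lab module with sample L and sample P.  [the storage bay: — | the lab module: sample D, sample F, sample L, sample N, sample P]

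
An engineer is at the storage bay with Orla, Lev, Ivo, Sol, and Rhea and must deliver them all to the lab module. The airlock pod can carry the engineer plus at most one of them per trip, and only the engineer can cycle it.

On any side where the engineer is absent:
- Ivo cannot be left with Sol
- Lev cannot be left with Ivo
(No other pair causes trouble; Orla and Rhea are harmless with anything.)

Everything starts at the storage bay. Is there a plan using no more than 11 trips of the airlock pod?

Yes

Yes — this plan uses 11 crossings (≤ 11):
1. Engineer goes to the lab module with Ivo.  [the storage bay: Lev, Orla, Rhea, Sol | the lab module: Ivo]
2. Engineer goes back to the storage bay alone.  [the storage bay: Lev, Orla, Rhea, Sol | the lab module: Ivo]
3. Engineer goes to the lab module with Orla.  [the storage bay: Lev, Rhea, Sol | the lab module: Ivo, Orla]
4. Engineer goes back to the storage bay alone.  [the storage bay: Lev, Rhea, Sol | the lab module: Ivo, Orla]
5. Engineer goes to the lab module with Lev.  [the storage bay: Rhea, Sol | the lab module: Ivo, Lev, Orla]
6. Engineer goes back to the storage bay with Ivo.  [the storage bay: Ivo, Rhea, Sol | the lab module: Lev, Orla]
7. Engineer goes to the lab module with Sol.  [the storage bay: Ivo, Rhea | the lab module: Lev, Orla, Sol]
8. Engineer goes back to the storage bay alone.  [the storage bay: Ivo, Rhea | the lab module: Lev, Orla, Sol]
9. Engineer goes to the lab module with Rhea.  [the storage bay: Ivo | the lab module: Lev, Orla, Rhea, Sol]
10. Engineer goes back to the storage bay alone.  [the storage bay: Ivo | the lab module: Lev, Orla, Rhea, Sol]
11. Engineer goes to the lab module with Ivo.  [the storage bay: — | the lab module: Ivo, Lev, Orla, Rhea, Sol]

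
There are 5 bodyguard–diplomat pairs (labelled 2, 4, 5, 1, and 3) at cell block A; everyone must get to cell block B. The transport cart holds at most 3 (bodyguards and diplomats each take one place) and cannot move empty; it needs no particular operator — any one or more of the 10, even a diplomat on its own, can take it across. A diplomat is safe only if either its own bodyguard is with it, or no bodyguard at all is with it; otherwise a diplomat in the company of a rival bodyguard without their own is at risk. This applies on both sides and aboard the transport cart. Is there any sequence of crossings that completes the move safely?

1. bodyguard 2 and diplomat 2 cross → cell block B.
2. bodyguard 2 crosses ← cell block A.
3. diplomat 1, diplomat 4, and diplomat 5 cross → cell block B.
4. diplomat 2 crosses ← cell block A.
5. bodyguard 1, bodyguard 4, and bodyguard 5 cross → cell block B.
6. bodyguard 4 and diplomat 4 cross ← cell block A.
7. bodyguard 2, bodyguard 3, and bodyguard 4 cross → cell block B.
8. diplomat 5 crosses ← cell block A.
9. diplomat 2 and diplomat 4 cross → cell block B.
10. diplomat 2 crosses ← cell block A.
11. diplomat 2, diplomat 3, and diplomat 5 cross → cell block B.

Yes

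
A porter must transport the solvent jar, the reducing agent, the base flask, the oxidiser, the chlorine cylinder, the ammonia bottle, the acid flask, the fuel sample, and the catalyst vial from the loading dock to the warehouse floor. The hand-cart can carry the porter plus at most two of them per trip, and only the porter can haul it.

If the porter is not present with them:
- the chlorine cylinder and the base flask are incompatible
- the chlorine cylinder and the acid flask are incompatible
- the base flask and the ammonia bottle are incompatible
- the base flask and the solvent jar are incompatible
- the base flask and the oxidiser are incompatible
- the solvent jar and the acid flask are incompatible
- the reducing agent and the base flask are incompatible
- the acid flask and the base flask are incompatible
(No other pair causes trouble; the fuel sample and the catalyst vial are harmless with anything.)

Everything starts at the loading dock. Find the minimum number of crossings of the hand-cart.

Counting alone: the porter can take at most 2 across per trip to the warehouse floor, so moving all 9 needs at least 5 loaded trips out, with a return between consecutive ones — at least 9 crossings.
The safety rule pushes this higher. Following every safe sequence of crossings, the most of the 9 that can be at the warehouse floor as the hand-cart arrives there on crossings 9, 11, 13 is 6, 7, 8 respectively — never all 9.
So no plan with fewer than 15 crossings exists, and this one achieves 15:
1. Porter goes to the warehouse floor with the acid flask and the base flask.  [the loading dock: the ammonia bottle, the catalyst vial, the chlorine cylinder, the fuel sample, the oxidiser, the reducing agent, the solvent jar | the warehouse floor: the acid flask, the base flask]
2. Porter goes back to the loading dock with the base flask.  [the loading dock: the ammonia bottle, the base flask, the catalyst vial, the chlorine cylinder, the fuel sample, the oxidiser, the reducing agent, the solvent jar | the warehouse floor: the acid flask]
3. Porter goes to the warehouse floor with the base flask and the reducing agent.  [the loading dock: the ammonia bottle, the catalyst vial, the chlorine cylinder, the fuel sample, the oxidiser, the solvent jar | the warehouse floor: the acid flask, the base flask, the reducing agent]
4. Porter goes back to the loading dock with the base flask.  [the loading dock: the ammonia bottle, the base flask, the catalyst vial, the chlorine cylinder, the fuel sample, the oxidiser, the solvent jar | the warehouse floor: the acid flask, the reducing agent]
5. Porter goes to the warehouse floor with the base flask and the oxidiser.  [the loading dock: the ammonia bottle, the catalyst vial, the chlorine cylinder, the fuel sample, the solvent jar | the warehouse floor: the acid flask, the base flask, the oxidiser, the reducing agent]
6. Porter goes back to the loading dock with the base flask.  [the loading dock: the ammonia bottle, the base flask, the catalyst vial, the chlorine cylinder, the fuel sample, the solvent jar | the warehouse floor: the acid flask, the oxidiser, the reducing agent]
7. Porter goes to the warehouse floor with the ammonia bottle and the base flask.  [the loading dock: the catalyst vial, the chlorine cylinder, the fuel sample, the solvent jar | the warehouse floor: the acid flask, the ammonia bottle, the base flask, the oxidiser, the reducing agent]
8. Porter goes back to the loading dock with the base flask.  [the loading dock: the base flask, the catalyst vial, the chlorine cylinder, the fuel sample, the solvent jar | the warehouse floor: the acid flask, the ammonia bottle, the oxidiser, the reducing agent]
9. Porter goes to the warehouse floor with the chlorine cylinder and the solvent jar.  [the loading dock: the base flask, the catalyst vial, the fuel sample | the warehouse floor: the acid flask, the ammonia bottle, the chlorine cylinder, the oxidiser, the reducing agent, the solvent jar]
10. Porter goes back to the loading dock with the acid flask.  [the loading dock: the acid flask, the base flask, the catalyst vial, the fuel sample | the warehouse floor: the ammonia bottle, the chlorine cylinder, the oxidiser, the reducing agent, the solvent jar]
11. Porter goes to the warehouse floor with the base flask and the fuel sample.  [the loading dock: the acid flask, the catalyst vial | the warehouse floor: the ammonia bottle, the base flask, the chlorine cylinder, the fuel sample, the oxidiser, the reducing agent, the solvent jar]
12. Porter goes back to the loading dock with the base flask.  [the loading dock: the acid flask, the base flask, the catalyst vial | the warehouse floor: the ammonia bottle, the chlorine cylinder, the fuel sample, the oxidiser, the reducing agent, the solvent jar]
13. Porter goes to the warehouse floor with the base flask and the catalyst vial.  [the loading dock: the acid flask | the warehouse floor: the ammonia bottle, the base flask, the catalyst vial, the chlorine cylinder, the fuel sample, the oxidiser, the reducing agent, the solvent jar]
14. Porter goes back to the loading dock with the base flask.  [the loading dock: the acid flask, the base flask | the warehouse floor: the ammonia bottle, the catalyst vial, the chlorine cylinder, the fuel sample, the oxidiser, the reducing agent, the solvent jar]
15. Porter goes to the warehouse floor with the acid flask and the base flask.  [the loading dock: — | the warehouse floor: the acid flask, the ammonia bottle, the base flask, the catalyst vial, the chlorine cylinder, the fuel sample, the oxidiser, the reducing agent, the solvent jar]

15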